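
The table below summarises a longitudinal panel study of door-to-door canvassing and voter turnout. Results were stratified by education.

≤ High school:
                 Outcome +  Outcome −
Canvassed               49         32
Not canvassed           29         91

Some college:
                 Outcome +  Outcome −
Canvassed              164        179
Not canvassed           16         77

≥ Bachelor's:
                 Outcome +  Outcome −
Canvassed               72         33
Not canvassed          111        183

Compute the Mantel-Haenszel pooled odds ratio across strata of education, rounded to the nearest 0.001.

4.133

OR_MH = Σ(aᵢdᵢ/nᵢ) / Σ(bᵢcᵢ/nᵢ), where nᵢ is the stratum total.
Stratum 1 (≤ High school): n = 201; a·d/n = 49·91/201 = 22.1841; b·c/n = 32·29/201 = 4.6169
Stratum 2 (Some college): n = 436; a·d/n = 164·77/436 = 28.9633; b·c/n = 179·16/436 = 6.5688
Stratum 3 (≥ Bachelor's): n = 399; a·d/n = 72·183/399 = 33.0226; b·c/n = 33·111/399 = 9.1805
OR_MH = (22.1841 + 28.9633 + 33.0226) / (4.6169 + 6.5688 + 9.1805) = 84.1699 / 20.3662 = 4.13283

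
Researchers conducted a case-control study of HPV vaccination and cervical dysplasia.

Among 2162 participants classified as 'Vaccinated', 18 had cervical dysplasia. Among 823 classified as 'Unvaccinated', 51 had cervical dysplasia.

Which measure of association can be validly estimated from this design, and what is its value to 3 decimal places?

0.127

From the description: a = 18, b = 2144, c = 51, d = 772.
This is a case-control study: participants were sampled on outcome status, so risks in the source population cannot be estimated directly — relative risk is not valid here. The odds ratio is the appropriate measure.
OR = (a·d)/(b·c) = (18 × 772) / (2144 × 51) = 13896 / 109344 = 0.12709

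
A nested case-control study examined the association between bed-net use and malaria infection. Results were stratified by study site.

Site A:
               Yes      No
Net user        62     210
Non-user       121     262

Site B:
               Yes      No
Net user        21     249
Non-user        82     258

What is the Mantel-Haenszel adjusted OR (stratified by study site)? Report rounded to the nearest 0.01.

0.47

OR_MH = Σ(aᵢdᵢ/nᵢ) / Σ(bᵢcᵢ/nᵢ), where nᵢ is the stratum total.
Stratum 1 (Site A): n = 655; a·d/n = 62·262/655 = 24.8000; b·c/n = 210·121/655 = 38.7939
Stratum 2 (Site B): n = 610; a·d/n = 21·258/610 = 8.8820; b·c/n = 249·82/610 = 33.4721
OR_MH = (24.8000 + 8.8820) / (38.7939 + 33.4721) = 33.6820 / 72.2660 = 0.46608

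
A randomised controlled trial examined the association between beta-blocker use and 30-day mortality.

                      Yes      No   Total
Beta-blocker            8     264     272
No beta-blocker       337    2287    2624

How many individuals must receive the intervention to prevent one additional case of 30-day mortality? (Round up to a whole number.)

Risk in treated group = 8/272 = 0.02941; risk in control = 337/2624 = 0.12843.
Absolute risk reduction = 0.12843 − 0.02941 = 0.09902
NNT = 1 / ARR = 1 / 0.09902 = 10.099 → round up → 11

11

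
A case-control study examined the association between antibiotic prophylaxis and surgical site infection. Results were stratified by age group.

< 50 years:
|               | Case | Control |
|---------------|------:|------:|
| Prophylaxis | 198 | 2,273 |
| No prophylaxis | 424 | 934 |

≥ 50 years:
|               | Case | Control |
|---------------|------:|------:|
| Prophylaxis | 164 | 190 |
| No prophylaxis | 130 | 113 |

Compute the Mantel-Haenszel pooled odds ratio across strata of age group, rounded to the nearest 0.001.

OR_MH = Σ(aᵢdᵢ/nᵢ) / Σ(bᵢcᵢ/nᵢ), where nᵢ is the stratum total.
Stratum 1 (< 50 years): n = 3829; a·d/n = 198·934/3829 = 48.2977; b·c/n = 2273·424/3829 = 251.6981
Stratum 2 (≥ 50 years): n = 597; a·d/n = 164·113/597 = 31.0419; b·c/n = 190·130/597 = 41.3735
OR_MH = (48.2977 + 31.0419) / (251.6981 + 41.3735) = 79.3396 / 293.0716 = 0.27072

0.271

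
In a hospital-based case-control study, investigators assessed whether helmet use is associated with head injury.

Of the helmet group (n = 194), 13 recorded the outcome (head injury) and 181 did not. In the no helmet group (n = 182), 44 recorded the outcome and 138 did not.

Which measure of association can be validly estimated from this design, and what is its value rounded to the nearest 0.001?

From the description: a = 13, b = 181, c = 44, d = 138.
This is a hospital-based case-control study: participants were sampled on outcome status, so risks in the source population cannot be estimated directly — relative risk is not valid here. The odds ratio is the appropriate measure.
OR = (a·d)/(b·c) = (13 × 138) / (181 × 44) = 1794 / 7964 = 0.22526

0.225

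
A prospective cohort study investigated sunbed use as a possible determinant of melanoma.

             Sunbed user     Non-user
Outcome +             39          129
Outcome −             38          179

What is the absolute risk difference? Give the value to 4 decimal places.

0.0877

Reading the table with exposure as columns: a = 39 (Sunbed user, case), b = 38 (Sunbed user, non-case), c = 129 (Non-user, case), d = 179.
Risk in exposed = 39/77 = 0.506494; risk in unexposed = 129/308 = 0.418831.
Risk difference = 0.506494 − 0.418831 = 0.087662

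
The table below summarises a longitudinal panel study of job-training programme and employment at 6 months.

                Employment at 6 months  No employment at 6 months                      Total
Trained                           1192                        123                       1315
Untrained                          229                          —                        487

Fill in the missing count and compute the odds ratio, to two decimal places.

10.92

The missing cell is in the unexposed row: 487 − 229 = 258.
So a = 1192, b = 123, c = 229, d = 258.
OR = (a·d)/(b·c) = (1192 × 258) / (123 × 229) = 307536 / 28167 = 10.91831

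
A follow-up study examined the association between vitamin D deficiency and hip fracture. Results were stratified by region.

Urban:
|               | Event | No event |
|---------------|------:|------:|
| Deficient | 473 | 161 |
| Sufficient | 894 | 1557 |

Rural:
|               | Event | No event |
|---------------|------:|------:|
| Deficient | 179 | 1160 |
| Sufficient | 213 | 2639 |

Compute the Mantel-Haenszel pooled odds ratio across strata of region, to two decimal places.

OR_MH = Σ(aᵢdᵢ/nᵢ) / Σ(bᵢcᵢ/nᵢ), where nᵢ is the stratum total.
Stratum 1 (Urban): n = 3085; a·d/n = 473·1557/3085 = 238.7232; b·c/n = 161·894/3085 = 46.6561
Stratum 2 (Rural): n = 4191; a·d/n = 179·2639/4191 = 112.7132; b·c/n = 1160·213/4191 = 58.9549
OR_MH = (238.7232 + 112.7132) / (46.6561 + 58.9549) = 351.4364 / 105.6110 = 3.32765

3.33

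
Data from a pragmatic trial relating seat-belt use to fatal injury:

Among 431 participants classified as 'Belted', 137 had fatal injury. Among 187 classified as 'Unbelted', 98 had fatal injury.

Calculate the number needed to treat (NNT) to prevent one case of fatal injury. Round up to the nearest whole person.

5

Risk in treated group = 137/431 = 0.31787; risk in control = 98/187 = 0.52406.
Absolute risk reduction = 0.52406 − 0.31787 = 0.20620
NNT = 1 / ARR = 1 / 0.20620 = 4.850 → round up → 5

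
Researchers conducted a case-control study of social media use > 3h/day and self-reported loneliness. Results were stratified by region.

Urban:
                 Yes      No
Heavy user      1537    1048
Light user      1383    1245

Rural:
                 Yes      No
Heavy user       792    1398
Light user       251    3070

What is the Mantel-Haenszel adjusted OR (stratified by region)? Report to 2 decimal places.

2.37

OR_MH = Σ(aᵢdᵢ/nᵢ) / Σ(bᵢcᵢ/nᵢ), where nᵢ is the stratum total.
Stratum 1 (Urban): n = 5213; a·d/n = 1537·1245/5213 = 367.0756; b·c/n = 1048·1383/5213 = 278.0326
Stratum 2 (Rural): n = 5511; a·d/n = 792·3070/5511 = 441.1976; b·c/n = 1398·251/5511 = 63.6723
OR_MH = (367.0756 + 441.1976) / (278.0326 + 63.6723) = 808.2732 / 341.7049 = 2.36541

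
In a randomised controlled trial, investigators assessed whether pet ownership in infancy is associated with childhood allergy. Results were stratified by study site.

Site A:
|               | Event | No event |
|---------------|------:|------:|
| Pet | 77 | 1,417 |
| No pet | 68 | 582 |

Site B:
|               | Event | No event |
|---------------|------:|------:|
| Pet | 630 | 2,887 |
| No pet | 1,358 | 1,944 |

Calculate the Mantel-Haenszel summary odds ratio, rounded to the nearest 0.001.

0.323

OR_MH = Σ(aᵢdᵢ/nᵢ) / Σ(bᵢcᵢ/nᵢ), where nᵢ is the stratum total.
Stratum 1 (Site A): n = 2144; a·d/n = 77·582/2144 = 20.9021; b·c/n = 1417·68/2144 = 44.9422
Stratum 2 (Site B): n = 6819; a·d/n = 630·1944/6819 = 179.6040; b·c/n = 2887·1358/6819 = 574.9444
OR_MH = (20.9021 + 179.6040) / (44.9422 + 574.9444) = 200.5061 / 619.8866 = 0.32346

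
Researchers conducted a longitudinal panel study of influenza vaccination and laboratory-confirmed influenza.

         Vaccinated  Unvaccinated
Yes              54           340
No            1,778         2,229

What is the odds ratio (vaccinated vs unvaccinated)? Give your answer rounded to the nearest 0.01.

Reading the table with exposure as columns: a = 54 (Vaccinated, case), b = 1778 (Vaccinated, non-case), c = 340 (Unvaccinated, case), d = 2229.
OR = (a·d)/(b·c) = (54 × 2229) / (1778 × 340) = 120366 / 604520 = 0.19911
Exposure is associated with lower odds of laboratory-confirmed influenza (OR = 0.20 < 1).

0.20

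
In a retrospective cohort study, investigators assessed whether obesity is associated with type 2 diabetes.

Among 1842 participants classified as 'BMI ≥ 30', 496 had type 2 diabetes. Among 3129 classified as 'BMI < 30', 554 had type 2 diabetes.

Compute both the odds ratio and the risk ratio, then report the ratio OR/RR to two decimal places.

1.13

From the description: a = 496, b = 1346, c = 554, d = 2575.
OR = (496·2575)/(1346·554) = 1277200/745684 = 1.71279
Risk in exposed = 496/1842 = 0.26927; risk in unexposed = 554/3129 = 0.17705; RR = 1.52086
OR/RR = 1.71279 / 1.52086 = 1.12620
The outcome is not rare, so the OR lies further from 1 than the RR.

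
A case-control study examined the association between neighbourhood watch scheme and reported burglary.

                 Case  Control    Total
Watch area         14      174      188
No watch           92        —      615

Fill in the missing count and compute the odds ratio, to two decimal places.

The missing cell is in the unexposed row: 615 − 92 = 523.
So a = 14, b = 174, c = 92, d = 523.
OR = (a·d)/(b·c) = (14 × 523) / (174 × 92) = 7322 / 16008 = 0.45740

0.46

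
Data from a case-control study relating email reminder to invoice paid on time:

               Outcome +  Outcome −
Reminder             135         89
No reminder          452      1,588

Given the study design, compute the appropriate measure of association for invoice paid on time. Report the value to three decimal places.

5.329

Cells: a = 135, b = 89, c = 452, d = 1588.
This is a case-control study: participants were sampled on outcome status, so risks in the source population cannot be estimated directly — relative risk is not valid here. The odds ratio is the appropriate measure.
OR = (a·d)/(b·c) = (135 × 1588) / (89 × 452) = 214380 / 40228 = 5.32912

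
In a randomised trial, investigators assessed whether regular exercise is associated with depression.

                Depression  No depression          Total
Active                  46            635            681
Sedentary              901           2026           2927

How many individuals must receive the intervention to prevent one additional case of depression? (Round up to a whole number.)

Risk in treated group = 46/681 = 0.06755; risk in control = 901/2927 = 0.30782.
Absolute risk reduction = 0.30782 − 0.06755 = 0.24028
NNT = 1 / ARR = 1 / 0.24028 = 4.162 → round up → 5

5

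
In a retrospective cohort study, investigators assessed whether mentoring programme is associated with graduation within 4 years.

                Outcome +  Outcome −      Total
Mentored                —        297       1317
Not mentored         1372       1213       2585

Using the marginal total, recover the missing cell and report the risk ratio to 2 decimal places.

The missing cell is in the exposed row: 1317 − 297 = 1020.
So a = 1020, b = 297, c = 1372, d = 1213.
RR = [a/(a+b)] / [c/(c+d)] = (1020/1317) / (1372/2585) = 0.77449/0.53075 = 1.45922

1.46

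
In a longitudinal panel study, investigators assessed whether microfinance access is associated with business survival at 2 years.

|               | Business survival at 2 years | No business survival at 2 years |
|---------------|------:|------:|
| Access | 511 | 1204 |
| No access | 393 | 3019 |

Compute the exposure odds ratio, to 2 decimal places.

Cells: a = 511, b = 1204, c = 393, d = 3019.
OR = (a·d)/(b·c) = (511 × 3019) / (1204 × 393) = 1542709 / 473172 = 3.26036
The odds of business survival at 2 years are about 3.26 times as high in the access group.

3.26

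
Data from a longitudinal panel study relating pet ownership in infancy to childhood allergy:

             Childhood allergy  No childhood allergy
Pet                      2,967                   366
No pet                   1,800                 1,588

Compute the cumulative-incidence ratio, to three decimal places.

1.676

Cells: a = 2967, b = 366, c = 1800, d = 1588.
Risk in exposed = 2967/3333 = 0.89019; risk in unexposed = 1800/3388 = 0.53129.
RR = 0.89019 / 0.53129 = 1.67553
The risk among the exposed is 1.68 times that among the unexposed.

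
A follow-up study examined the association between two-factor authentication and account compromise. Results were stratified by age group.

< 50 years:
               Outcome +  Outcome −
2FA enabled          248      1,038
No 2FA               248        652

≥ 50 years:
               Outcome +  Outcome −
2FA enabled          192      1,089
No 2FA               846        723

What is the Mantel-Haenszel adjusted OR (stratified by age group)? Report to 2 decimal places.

OR_MH = Σ(aᵢdᵢ/nᵢ) / Σ(bᵢcᵢ/nᵢ), where nᵢ is the stratum total.
Stratum 1 (< 50 years): n = 2186; a·d/n = 248·652/2186 = 73.9689; b·c/n = 1038·248/2186 = 117.7603
Stratum 2 (≥ 50 years): n = 2850; a·d/n = 192·723/2850 = 48.7074; b·c/n = 1089·846/2850 = 323.2611
OR_MH = (73.9689 + 48.7074) / (117.7603 + 323.2611) = 122.6763 / 441.0213 = 0.27816

0.28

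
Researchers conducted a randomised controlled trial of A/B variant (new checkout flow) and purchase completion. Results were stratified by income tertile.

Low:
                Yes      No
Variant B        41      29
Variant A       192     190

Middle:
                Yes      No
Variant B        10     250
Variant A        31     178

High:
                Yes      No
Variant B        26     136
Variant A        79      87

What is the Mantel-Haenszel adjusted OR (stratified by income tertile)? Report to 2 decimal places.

OR_MH = Σ(aᵢdᵢ/nᵢ) / Σ(bᵢcᵢ/nᵢ), where nᵢ is the stratum total.
Stratum 1 (Low): n = 452; a·d/n = 41·190/452 = 17.2345; b·c/n = 29·192/452 = 12.3186
Stratum 2 (Middle): n = 469; a·d/n = 10·178/469 = 3.7953; b·c/n = 250·31/469 = 16.5245
Stratum 3 (High): n = 328; a·d/n = 26·87/328 = 6.8963; b·c/n = 136·79/328 = 32.7561
OR_MH = (17.2345 + 3.7953 + 6.8963) / (12.3186 + 16.5245 + 32.7561) = 27.9262 / 61.5992 = 0.45335

0.45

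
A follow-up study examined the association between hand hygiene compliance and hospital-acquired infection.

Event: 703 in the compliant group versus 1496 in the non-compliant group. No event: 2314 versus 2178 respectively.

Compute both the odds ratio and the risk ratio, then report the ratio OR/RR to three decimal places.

From the description: a = 703, b = 2314, c = 1496, d = 2178.
OR = (703·2178)/(2314·1496) = 1531134/3461744 = 0.44230
Risk in exposed = 703/3017 = 0.23301; risk in unexposed = 1496/3674 = 0.40719; RR = 0.57225
OR/RR = 0.44230 / 0.57225 = 0.77291
The outcome is not rare, so the OR lies further from 1 than the RR.

0.773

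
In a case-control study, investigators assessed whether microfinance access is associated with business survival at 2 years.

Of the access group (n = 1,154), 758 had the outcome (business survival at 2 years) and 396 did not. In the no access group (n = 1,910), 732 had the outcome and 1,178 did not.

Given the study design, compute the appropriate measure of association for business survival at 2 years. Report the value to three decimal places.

3.080

From the description: a = 758, b = 396, c = 732, d = 1178.
This is a case-control study: participants were sampled on outcome status, so risks in the source population cannot be estimated directly — relative risk is not valid here. The odds ratio is the appropriate measure.
OR = (a·d)/(b·c) = (758 × 1178) / (396 × 732) = 892924 / 289872 = 3.08041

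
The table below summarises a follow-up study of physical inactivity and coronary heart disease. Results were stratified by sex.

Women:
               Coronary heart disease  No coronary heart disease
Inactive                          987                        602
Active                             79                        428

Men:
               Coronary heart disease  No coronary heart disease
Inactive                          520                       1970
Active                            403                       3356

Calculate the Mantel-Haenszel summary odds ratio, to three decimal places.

OR_MH = Σ(aᵢdᵢ/nᵢ) / Σ(bᵢcᵢ/nᵢ), where nᵢ is the stratum total.
Stratum 1 (Women): n = 2096; a·d/n = 987·428/2096 = 201.5439; b·c/n = 602·79/2096 = 22.6899
Stratum 2 (Men): n = 6249; a·d/n = 520·3356/6249 = 279.2639; b·c/n = 1970·403/6249 = 127.0459
OR_MH = (201.5439 + 279.2639) / (22.6899 + 127.0459) = 480.8078 / 149.7358 = 3.21104

3.211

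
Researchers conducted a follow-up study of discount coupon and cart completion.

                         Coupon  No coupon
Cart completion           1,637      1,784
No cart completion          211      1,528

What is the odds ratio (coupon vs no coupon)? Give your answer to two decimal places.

Reading the table with exposure as columns: a = 1637 (Coupon, case), b = 211 (Coupon, non-case), c = 1784 (No coupon, case), d = 1528.
OR = (a·d)/(b·c) = (1637 × 1528) / (211 × 1784) = 2501336 / 376424 = 6.64500
The odds of cart completion are about 6.64 times as high in the coupon group.

6.64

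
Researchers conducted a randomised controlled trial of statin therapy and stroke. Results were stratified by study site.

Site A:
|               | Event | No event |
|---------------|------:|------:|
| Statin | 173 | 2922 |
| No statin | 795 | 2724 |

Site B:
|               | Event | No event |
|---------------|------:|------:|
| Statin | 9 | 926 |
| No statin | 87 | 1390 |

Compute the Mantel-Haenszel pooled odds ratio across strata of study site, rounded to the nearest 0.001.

0.199

OR_MH = Σ(aᵢdᵢ/nᵢ) / Σ(bᵢcᵢ/nᵢ), where nᵢ is the stratum total.
Stratum 1 (Site A): n = 6614; a·d/n = 173·2724/6614 = 71.2507; b·c/n = 2922·795/6614 = 351.2232
Stratum 2 (Site B): n = 2412; a·d/n = 9·1390/2412 = 5.1866; b·c/n = 926·87/2412 = 33.4005
OR_MH = (71.2507 + 5.1866) / (351.2232 + 33.4005) = 76.4372 / 384.6237 = 0.19873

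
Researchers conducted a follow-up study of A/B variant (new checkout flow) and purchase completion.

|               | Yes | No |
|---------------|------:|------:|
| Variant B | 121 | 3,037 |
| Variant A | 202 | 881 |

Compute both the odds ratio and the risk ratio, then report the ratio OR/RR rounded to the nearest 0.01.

Cells: a = 121, b = 3037, c = 202, d = 881.
OR = (121·881)/(3037·202) = 106601/613474 = 0.17377
Risk in exposed = 121/3158 = 0.03832; risk in unexposed = 202/1083 = 0.18652; RR = 0.20542
OR/RR = 0.17377 / 0.20542 = 0.84589
The outcome is not rare, so the OR lies further from 1 than the RR.

0.85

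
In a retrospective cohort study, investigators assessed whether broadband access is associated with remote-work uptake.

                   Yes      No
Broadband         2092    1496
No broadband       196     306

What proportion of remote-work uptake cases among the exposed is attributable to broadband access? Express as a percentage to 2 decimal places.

Cells: a = 2092, b = 1496, c = 196, d = 306.
Risk in exposed = 2092/3588 = 0.58305; risk in unexposed = 196/502 = 0.39044.
RR = 0.58305/0.39044 = 1.49333
AR% = (RR − 1)/RR × 100 = (1.49333 − 1)/1.49333 × 100 = 33.0357%

33.04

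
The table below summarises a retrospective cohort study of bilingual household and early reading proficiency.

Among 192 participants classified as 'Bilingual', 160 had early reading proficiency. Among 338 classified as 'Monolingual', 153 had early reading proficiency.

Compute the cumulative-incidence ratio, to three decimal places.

From the description: a = 160, b = 32, c = 153, d = 185.
Risk in exposed = 160/192 = 0.83333; risk in unexposed = 153/338 = 0.45266.
RR = 0.83333 / 0.45266 = 1.84096
The risk among the exposed is 1.84 times that among the unexposed.

1.841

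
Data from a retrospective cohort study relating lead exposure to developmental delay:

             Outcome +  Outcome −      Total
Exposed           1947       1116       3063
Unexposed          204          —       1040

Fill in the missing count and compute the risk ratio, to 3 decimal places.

The missing cell is in the unexposed row: 1040 − 204 = 836.
So a = 1947, b = 1116, c = 204, d = 836.
RR = [a/(a+b)] / [c/(c+d)] = (1947/3063) / (204/1040) = 0.63565/0.19615 = 3.24058

3.241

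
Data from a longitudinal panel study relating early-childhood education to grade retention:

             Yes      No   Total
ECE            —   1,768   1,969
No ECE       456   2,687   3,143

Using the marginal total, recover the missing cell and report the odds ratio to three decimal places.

0.670

The missing cell is in the exposed row: 1969 − 1768 = 201.
So a = 201, b = 1768, c = 456, d = 2687.
OR = (a·d)/(b·c) = (201 × 2687) / (1768 × 456) = 540087 / 806208 = 0.66991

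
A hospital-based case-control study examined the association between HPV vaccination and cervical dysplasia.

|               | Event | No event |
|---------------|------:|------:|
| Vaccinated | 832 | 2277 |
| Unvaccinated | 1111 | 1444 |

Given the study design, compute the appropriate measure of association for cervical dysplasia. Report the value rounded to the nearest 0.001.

Cells: a = 832, b = 2277, c = 1111, d = 1444.
This is a hospital-based case-control study: participants were sampled on outcome status, so risks in the source population cannot be estimated directly — relative risk is not valid here. The odds ratio is the appropriate measure.
OR = (a·d)/(b·c) = (832 × 1444) / (2277 × 1111) = 1201408 / 2529747 = 0.47491

0.475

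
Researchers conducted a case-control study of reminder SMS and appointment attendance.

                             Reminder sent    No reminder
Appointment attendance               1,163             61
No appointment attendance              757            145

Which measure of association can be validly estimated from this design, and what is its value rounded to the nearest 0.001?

Reading the table with exposure as columns: a = 1163 (Reminder sent, case), b = 757 (Reminder sent, non-case), c = 61 (No reminder, case), d = 145.
This is a case-control study: participants were sampled on outcome status, so risks in the source population cannot be estimated directly — relative risk is not valid here. The odds ratio is the appropriate measure.
OR = (a·d)/(b·c) = (1163 × 145) / (757 × 61) = 168635 / 46177 = 3.65193

3.652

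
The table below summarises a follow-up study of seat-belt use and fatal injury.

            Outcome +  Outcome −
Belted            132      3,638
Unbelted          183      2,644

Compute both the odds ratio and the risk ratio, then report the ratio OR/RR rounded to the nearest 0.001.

0.969

Cells: a = 132, b = 3638, c = 183, d = 2644.
OR = (132·2644)/(3638·183) = 349008/665754 = 0.52423
Risk in exposed = 132/3770 = 0.03501; risk in unexposed = 183/2827 = 0.06473; RR = 0.54089
OR/RR = 0.52423 / 0.54089 = 0.96920
The outcome is rare in both groups, so OR ≈ RR (ratio near 1).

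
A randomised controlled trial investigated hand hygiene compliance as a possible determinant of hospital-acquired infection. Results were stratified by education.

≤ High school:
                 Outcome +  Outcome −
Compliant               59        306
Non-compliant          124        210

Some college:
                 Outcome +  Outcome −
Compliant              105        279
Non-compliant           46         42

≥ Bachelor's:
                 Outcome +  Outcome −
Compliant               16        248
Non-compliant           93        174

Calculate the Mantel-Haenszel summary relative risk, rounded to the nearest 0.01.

0.38

RR_MH = Σ(aᵢ·n₀ᵢ/nᵢ) / Σ(cᵢ·n₁ᵢ/nᵢ), with n₁ᵢ = aᵢ+bᵢ (exposed), n₀ᵢ = cᵢ+dᵢ (unexposed), nᵢ = n₁ᵢ+n₀ᵢ.
Stratum 1 (≤ High school): n₁ = 365, n₀ = 334, n = 699; a·n₀/n = 59·334/699 = 28.1917; c·n₁/n = 124·365/699 = 64.7496
Stratum 2 (Some college): n₁ = 384, n₀ = 88, n = 472; a·n₀/n = 105·88/472 = 19.5763; c·n₁/n = 46·384/472 = 37.4237
Stratum 3 (≥ Bachelor's): n₁ = 264, n₀ = 267, n = 531; a·n₀/n = 16·267/531 = 8.0452; c·n₁/n = 93·264/531 = 46.2373
RR_MH = (28.1917 + 19.5763 + 8.0452) / (64.7496 + 37.4237 + 46.2373) = 55.8132 / 148.4107 = 0.37607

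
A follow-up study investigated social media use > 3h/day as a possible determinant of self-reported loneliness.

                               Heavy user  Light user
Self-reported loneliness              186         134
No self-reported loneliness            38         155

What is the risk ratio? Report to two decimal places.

1.79

Reading the table with exposure as columns: a = 186 (Heavy user, case), b = 38 (Heavy user, non-case), c = 134 (Light user, case), d = 155.
Risk in exposed = 186/224 = 0.83036; risk in unexposed = 134/289 = 0.46367.
RR = 0.83036 / 0.46367 = 1.79084
The risk among the exposed is 1.79 times that among the unexposed.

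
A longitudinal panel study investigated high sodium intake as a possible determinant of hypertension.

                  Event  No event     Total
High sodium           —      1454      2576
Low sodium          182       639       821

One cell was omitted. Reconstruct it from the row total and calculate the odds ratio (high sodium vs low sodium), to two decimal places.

2.71

The missing cell is in the exposed row: 2576 − 1454 = 1122.
So a = 1122, b = 1454, c = 182, d = 639.
OR = (a·d)/(b·c) = (1122 × 639) / (1454 × 182) = 716958 / 264628 = 2.70931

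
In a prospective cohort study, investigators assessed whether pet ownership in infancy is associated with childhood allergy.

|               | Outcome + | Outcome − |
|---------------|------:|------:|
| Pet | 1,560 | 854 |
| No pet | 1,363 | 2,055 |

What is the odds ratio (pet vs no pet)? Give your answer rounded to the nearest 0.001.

Cells: a = 1560, b = 854, c = 1363, d = 2055.
OR = (a·d)/(b·c) = (1560 × 2055) / (854 × 1363) = 3205800 / 1164002 = 2.75412
The odds of childhood allergy are about 2.75 times as high in the pet group.

2.754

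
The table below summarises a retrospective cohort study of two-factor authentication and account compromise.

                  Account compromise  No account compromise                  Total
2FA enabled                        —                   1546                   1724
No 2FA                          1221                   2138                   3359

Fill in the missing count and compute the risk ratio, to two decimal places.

0.28

The missing cell is in the exposed row: 1724 − 1546 = 178.
So a = 178, b = 1546, c = 1221, d = 2138.
RR = [a/(a+b)] / [c/(c+d)] = (178/1724) / (1221/3359) = 0.10325/0.36350 = 0.28404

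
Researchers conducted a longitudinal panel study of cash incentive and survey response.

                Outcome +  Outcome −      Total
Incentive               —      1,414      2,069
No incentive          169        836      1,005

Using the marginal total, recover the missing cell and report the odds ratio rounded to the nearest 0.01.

2.29

The missing cell is in the exposed row: 2069 − 1414 = 655.
So a = 655, b = 1414, c = 169, d = 836.
OR = (a·d)/(b·c) = (655 × 836) / (1414 × 169) = 547580 / 238966 = 2.29146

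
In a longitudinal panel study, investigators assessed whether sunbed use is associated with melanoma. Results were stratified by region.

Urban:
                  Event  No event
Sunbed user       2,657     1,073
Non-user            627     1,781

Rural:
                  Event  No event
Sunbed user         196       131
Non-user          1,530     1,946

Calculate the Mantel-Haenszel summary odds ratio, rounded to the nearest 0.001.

5.368

OR_MH = Σ(aᵢdᵢ/nᵢ) / Σ(bᵢcᵢ/nᵢ), where nᵢ is the stratum total.
Stratum 1 (Urban): n = 6138; a·d/n = 2657·1781/6138 = 770.9542; b·c/n = 1073·627/6138 = 109.6075
Stratum 2 (Rural): n = 3803; a·d/n = 196·1946/3803 = 100.2935; b·c/n = 131·1530/3803 = 52.7031
OR_MH = (770.9542 + 100.2935) / (109.6075 + 52.7031) = 871.2477 / 162.3107 = 5.36778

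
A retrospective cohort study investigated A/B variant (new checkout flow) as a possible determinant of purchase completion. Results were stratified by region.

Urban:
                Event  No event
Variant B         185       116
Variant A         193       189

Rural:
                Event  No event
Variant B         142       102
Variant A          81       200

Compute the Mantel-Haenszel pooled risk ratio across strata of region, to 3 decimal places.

1.463

RR_MH = Σ(aᵢ·n₀ᵢ/nᵢ) / Σ(cᵢ·n₁ᵢ/nᵢ), with n₁ᵢ = aᵢ+bᵢ (exposed), n₀ᵢ = cᵢ+dᵢ (unexposed), nᵢ = n₁ᵢ+n₀ᵢ.
Stratum 1 (Urban): n₁ = 301, n₀ = 382, n = 683; a·n₀/n = 185·382/683 = 103.4700; c·n₁/n = 193·301/683 = 85.0556
Stratum 2 (Rural): n₁ = 244, n₀ = 281, n = 525; a·n₀/n = 142·281/525 = 76.0038; c·n₁/n = 81·244/525 = 37.6457
RR_MH = (103.4700 + 76.0038) / (85.0556 + 37.6457) = 179.4738 / 122.7014 = 1.46269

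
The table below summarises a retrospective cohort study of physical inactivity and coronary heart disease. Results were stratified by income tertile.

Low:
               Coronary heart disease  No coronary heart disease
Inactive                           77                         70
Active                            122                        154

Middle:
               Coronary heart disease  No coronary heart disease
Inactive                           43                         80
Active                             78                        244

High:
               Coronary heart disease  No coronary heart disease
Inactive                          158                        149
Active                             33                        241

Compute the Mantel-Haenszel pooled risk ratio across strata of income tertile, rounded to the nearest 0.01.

RR_MH = Σ(aᵢ·n₀ᵢ/nᵢ) / Σ(cᵢ·n₁ᵢ/nᵢ), with n₁ᵢ = aᵢ+bᵢ (exposed), n₀ᵢ = cᵢ+dᵢ (unexposed), nᵢ = n₁ᵢ+n₀ᵢ.
Stratum 1 (Low): n₁ = 147, n₀ = 276, n = 423; a·n₀/n = 77·276/423 = 50.2411; c·n₁/n = 122·147/423 = 42.3972
Stratum 2 (Middle): n₁ = 123, n₀ = 322, n = 445; a·n₀/n = 43·322/445 = 31.1146; c·n₁/n = 78·123/445 = 21.5596
Stratum 3 (High): n₁ = 307, n₀ = 274, n = 581; a·n₀/n = 158·274/581 = 74.5129; c·n₁/n = 33·307/581 = 17.4372
RR_MH = (50.2411 + 31.1146 + 74.5129) / (42.3972 + 21.5596 + 17.4372) = 155.8687 / 81.3939 = 1.91499

1.91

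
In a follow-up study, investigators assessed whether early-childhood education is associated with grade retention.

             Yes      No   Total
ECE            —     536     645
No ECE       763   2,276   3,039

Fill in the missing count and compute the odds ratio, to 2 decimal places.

0.61

The missing cell is in the exposed row: 645 − 536 = 109.
So a = 109, b = 536, c = 763, d = 2276.
OR = (a·d)/(b·c) = (109 × 2276) / (536 × 763) = 248084 / 408968 = 0.60661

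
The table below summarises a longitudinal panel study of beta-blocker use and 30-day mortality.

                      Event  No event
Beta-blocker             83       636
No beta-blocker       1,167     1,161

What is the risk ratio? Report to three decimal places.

0.230

Cells: a = 83, b = 636, c = 1167, d = 1161.
Risk in exposed = 83/719 = 0.11544; risk in unexposed = 1167/2328 = 0.50129.
RR = 0.11544 / 0.50129 = 0.23028
The risk is 77% lower among the exposed than among the unexposed.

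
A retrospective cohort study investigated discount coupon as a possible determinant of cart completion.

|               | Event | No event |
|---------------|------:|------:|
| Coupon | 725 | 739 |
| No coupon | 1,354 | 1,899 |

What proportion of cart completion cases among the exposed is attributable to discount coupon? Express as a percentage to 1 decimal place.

16.0

Cells: a = 725, b = 739, c = 1354, d = 1899.
Risk in exposed = 725/1464 = 0.49522; risk in unexposed = 1354/3253 = 0.41623.
RR = 0.49522/0.41623 = 1.18977
AR% = (RR − 1)/RR × 100 = (1.18977 − 1)/1.18977 × 100 = 15.9500%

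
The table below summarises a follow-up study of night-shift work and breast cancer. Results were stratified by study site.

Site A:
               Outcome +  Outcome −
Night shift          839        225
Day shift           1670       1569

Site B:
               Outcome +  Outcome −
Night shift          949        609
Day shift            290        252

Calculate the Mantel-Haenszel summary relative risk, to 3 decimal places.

1.395

RR_MH = Σ(aᵢ·n₀ᵢ/nᵢ) / Σ(cᵢ·n₁ᵢ/nᵢ), with n₁ᵢ = aᵢ+bᵢ (exposed), n₀ᵢ = cᵢ+dᵢ (unexposed), nᵢ = n₁ᵢ+n₀ᵢ.
Stratum 1 (Site A): n₁ = 1064, n₀ = 3239, n = 4303; a·n₀/n = 839·3239/4303 = 631.5410; c·n₁/n = 1670·1064/4303 = 412.9398
Stratum 2 (Site B): n₁ = 1558, n₀ = 542, n = 2100; a·n₀/n = 949·542/2100 = 244.9324; c·n₁/n = 290·1558/2100 = 215.1524
RR_MH = (631.5410 + 244.9324) / (412.9398 + 215.1524) = 876.4734 / 628.0922 = 1.39545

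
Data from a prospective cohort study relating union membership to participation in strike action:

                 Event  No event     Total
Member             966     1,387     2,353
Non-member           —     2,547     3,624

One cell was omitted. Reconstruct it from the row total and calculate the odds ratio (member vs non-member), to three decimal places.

The missing cell is in the unexposed row: 3624 − 2547 = 1077.
So a = 966, b = 1387, c = 1077, d = 2547.
OR = (a·d)/(b·c) = (966 × 2547) / (1387 × 1077) = 2460402 / 1493799 = 1.64708

1.647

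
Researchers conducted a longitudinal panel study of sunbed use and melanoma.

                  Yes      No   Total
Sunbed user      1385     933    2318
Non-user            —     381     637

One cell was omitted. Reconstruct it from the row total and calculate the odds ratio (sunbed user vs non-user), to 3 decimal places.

2.209

The missing cell is in the unexposed row: 637 − 381 = 256.
So a = 1385, b = 933, c = 256, d = 381.
OR = (a·d)/(b·c) = (1385 × 381) / (933 × 256) = 527685 / 238848 = 2.20929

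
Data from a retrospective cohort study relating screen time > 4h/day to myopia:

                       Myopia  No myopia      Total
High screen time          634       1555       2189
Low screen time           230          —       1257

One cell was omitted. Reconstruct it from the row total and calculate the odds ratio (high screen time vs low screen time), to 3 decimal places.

1.821

The missing cell is in the unexposed row: 1257 − 230 = 1027.
So a = 634, b = 1555, c = 230, d = 1027.
OR = (a·d)/(b·c) = (634 × 1027) / (1555 × 230) = 651118 / 357650 = 1.82055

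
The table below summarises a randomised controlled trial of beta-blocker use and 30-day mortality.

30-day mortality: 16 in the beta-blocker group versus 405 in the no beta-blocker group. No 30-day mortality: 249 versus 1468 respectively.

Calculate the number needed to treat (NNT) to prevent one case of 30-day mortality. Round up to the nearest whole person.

Risk in treated group = 16/265 = 0.06038; risk in control = 405/1873 = 0.21623.
Absolute risk reduction = 0.21623 − 0.06038 = 0.15585
NNT = 1 / ARR = 1 / 0.15585 = 6.416 → round up → 7

7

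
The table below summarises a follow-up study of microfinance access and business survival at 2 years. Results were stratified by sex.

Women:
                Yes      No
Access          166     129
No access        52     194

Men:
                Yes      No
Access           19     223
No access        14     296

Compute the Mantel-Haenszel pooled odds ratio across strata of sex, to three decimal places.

3.861

OR_MH = Σ(aᵢdᵢ/nᵢ) / Σ(bᵢcᵢ/nᵢ), where nᵢ is the stratum total.
Stratum 1 (Women): n = 541; a·d/n = 166·194/541 = 59.5268; b·c/n = 129·52/541 = 12.3993
Stratum 2 (Men): n = 552; a·d/n = 19·296/552 = 10.1884; b·c/n = 223·14/552 = 5.6558
OR_MH = (59.5268 + 10.1884) / (12.3993 + 5.6558) = 69.7152 / 18.0551 = 3.86126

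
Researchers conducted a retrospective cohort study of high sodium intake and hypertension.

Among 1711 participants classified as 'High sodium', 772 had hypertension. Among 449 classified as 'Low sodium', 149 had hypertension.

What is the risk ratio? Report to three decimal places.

From the description: a = 772, b = 939, c = 149, d = 300.
Risk in exposed = 772/1711 = 0.45120; risk in unexposed = 149/449 = 0.33185.
RR = 0.45120 / 0.33185 = 1.35965
The risk among the exposed is 1.36 times that among the unexposed.

1.360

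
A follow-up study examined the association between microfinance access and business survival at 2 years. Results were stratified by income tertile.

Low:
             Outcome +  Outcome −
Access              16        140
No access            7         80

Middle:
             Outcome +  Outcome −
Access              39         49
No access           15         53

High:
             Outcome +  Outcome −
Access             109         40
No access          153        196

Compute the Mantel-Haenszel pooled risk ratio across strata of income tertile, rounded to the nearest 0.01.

1.69

RR_MH = Σ(aᵢ·n₀ᵢ/nᵢ) / Σ(cᵢ·n₁ᵢ/nᵢ), with n₁ᵢ = aᵢ+bᵢ (exposed), n₀ᵢ = cᵢ+dᵢ (unexposed), nᵢ = n₁ᵢ+n₀ᵢ.
Stratum 1 (Low): n₁ = 156, n₀ = 87, n = 243; a·n₀/n = 16·87/243 = 5.7284; c·n₁/n = 7·156/243 = 4.4938
Stratum 2 (Middle): n₁ = 88, n₀ = 68, n = 156; a·n₀/n = 39·68/156 = 17.0000; c·n₁/n = 15·88/156 = 8.4615
Stratum 3 (High): n₁ = 149, n₀ = 349, n = 498; a·n₀/n = 109·349/498 = 76.3876; c·n₁/n = 153·149/498 = 45.7771
RR_MH = (5.7284 + 17.0000 + 76.3876) / (4.4938 + 8.4615 + 45.7771) = 99.1159 / 58.7325 = 1.68758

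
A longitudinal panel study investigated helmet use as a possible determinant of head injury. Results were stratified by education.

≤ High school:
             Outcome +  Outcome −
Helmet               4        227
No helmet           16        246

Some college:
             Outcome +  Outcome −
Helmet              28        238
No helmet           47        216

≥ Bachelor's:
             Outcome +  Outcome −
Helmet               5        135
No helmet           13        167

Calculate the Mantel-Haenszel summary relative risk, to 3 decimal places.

RR_MH = Σ(aᵢ·n₀ᵢ/nᵢ) / Σ(cᵢ·n₁ᵢ/nᵢ), with n₁ᵢ = aᵢ+bᵢ (exposed), n₀ᵢ = cᵢ+dᵢ (unexposed), nᵢ = n₁ᵢ+n₀ᵢ.
Stratum 1 (≤ High school): n₁ = 231, n₀ = 262, n = 493; a·n₀/n = 4·262/493 = 2.1258; c·n₁/n = 16·231/493 = 7.4970
Stratum 2 (Some college): n₁ = 266, n₀ = 263, n = 529; a·n₀/n = 28·263/529 = 13.9206; c·n₁/n = 47·266/529 = 23.6333
Stratum 3 (≥ Bachelor's): n₁ = 140, n₀ = 180, n = 320; a·n₀/n = 5·180/320 = 2.8125; c·n₁/n = 13·140/320 = 5.6875
RR_MH = (2.1258 + 13.9206 + 2.8125) / (7.4970 + 23.6333 + 5.6875) = 18.8589 / 36.8177 = 0.51222

0.512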